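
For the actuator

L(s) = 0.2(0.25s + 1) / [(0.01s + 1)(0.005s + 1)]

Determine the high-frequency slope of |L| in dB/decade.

-20 dB/decade

Each pole contributes −20 dB/decade at high frequency; each zero contributes +20 dB/decade.
Net: 1 zero(s) − 2 pole(s) → -20 dB/decade.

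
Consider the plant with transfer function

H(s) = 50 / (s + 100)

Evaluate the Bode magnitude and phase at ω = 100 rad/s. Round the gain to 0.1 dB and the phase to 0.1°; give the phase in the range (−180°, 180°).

At s = jω = j100:
pole (s+100): 100 + j100 → |·| = √(100²+100²) = √20000 ≈ 141.42, ∠ = arctan(100/100) ≈ 45.00°
|H| = 50 / 141.42 ≈ 0.35356
Gain = 20 log₁₀(0.35356) ≈ -9.03 dB
∠H = 0.00° − 45.00° = -45.00°

-9.0 dB, -45.0°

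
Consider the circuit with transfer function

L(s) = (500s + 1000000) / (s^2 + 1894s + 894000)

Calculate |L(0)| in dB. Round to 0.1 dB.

1.0 dB

L(0) = 1000000 / 894000 ≈ 1.1186
20 log₁₀(1.1186) ≈ 0.97 dB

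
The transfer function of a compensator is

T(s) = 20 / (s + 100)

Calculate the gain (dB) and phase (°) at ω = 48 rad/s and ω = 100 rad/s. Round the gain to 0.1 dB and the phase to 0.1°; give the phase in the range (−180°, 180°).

At s = jω = j48:
pole (s+100): 100 + j48 → |·| = √(100²+48²) = √12304 ≈ 110.92, ∠ = arctan(48/100) ≈ 25.64°
|T| = 20 / 110.92 ≈ 0.18031
Gain = 20 log₁₀(0.18031) ≈ -14.88 dB
∠T = 0.00° − 25.64° = -25.64°

At s = jω = j100:
pole (s+100): 100 + j100 → |·| = √(100²+100²) = √20000 ≈ 141.42, ∠ = arctan(100/100) ≈ 45.00°
|T| = 20 / 141.42 ≈ 0.14142
Gain = 20 log₁₀(0.14142) ≈ -16.99 dB
∠T = 0.00° − 45.00° = -45.00°

ω = 48: -14.9 dB, -25.6°; ω = 100: -17.0 dB, -45.0°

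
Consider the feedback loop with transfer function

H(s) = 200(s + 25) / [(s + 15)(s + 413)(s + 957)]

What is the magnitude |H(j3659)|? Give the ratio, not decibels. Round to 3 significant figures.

1.44e-05

At s = jω = j3659:
zero (s+25): 25 + j3659 → |·| = √(25²+3659²) = √13388906 ≈ 3659.1, ∠ = arctan(3659/25) ≈ 89.61°
pole (s+15): 15 + j3659 → |·| = √(15²+3659²) = √13388506 ≈ 3659, ∠ = arctan(3659/15) ≈ 89.77°
pole (s+413): 413 + j3659 → |·| = √(413²+3659²) = √13558850 ≈ 3682.2, ∠ = arctan(3659/413) ≈ 83.56°
pole (s+957): 957 + j3659 → |·| = √(957²+3659²) = √14304130 ≈ 3782.1, ∠ = arctan(3659/957) ≈ 75.34°
|H| = 200 · 3659.1 / 5.0957e+10 ≈ 1.4362e-05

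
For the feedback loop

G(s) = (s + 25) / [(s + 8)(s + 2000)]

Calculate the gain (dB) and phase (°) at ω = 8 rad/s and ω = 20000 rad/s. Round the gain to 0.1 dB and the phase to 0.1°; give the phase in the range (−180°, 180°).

At s = jω = j8:
zero (s+25): 25 + j8 → |·| = √(25²+8²) = √689 ≈ 26.249, ∠ = arctan(8/25) ≈ 17.74°
pole (s+8): 8 + j8 → |·| = √(8²+8²) = √128 ≈ 11.314, ∠ = arctan(8/8) ≈ 45.00°
pole (s+2000): 2000 + j8 → |·| = √(2000²+8²) = √4000064 ≈ 2000, ∠ = arctan(8/2000) ≈ 0.23°
|G| = 1 · 26.249 / 22628 ≈ 0.00116
Gain = 20 log₁₀(0.00116) ≈ -58.71 dB
∠G = 17.74° − 45.23° = -27.49°

At s = jω = j20000:
zero (s+25): 25 + j20000 → |·| = √(25²+20000²) = √400000625 ≈ 20000, ∠ = arctan(20000/25) ≈ 89.93°
pole (s+8): 8 + j20000 → |·| = √(8²+20000²) = √400000064 ≈ 20000, ∠ = arctan(20000/8) ≈ 89.98°
pole (s+2000): 2000 + j20000 → |·| = √(2000²+20000²) = √404000000 ≈ 20100, ∠ = arctan(20000/2000) ≈ 84.29°
|G| = 1 · 20000 / 4.02e+08 ≈ 4.9751e-05
Gain = 20 log₁₀(4.9751e-05) ≈ -86.06 dB
∠G = 89.93° − 174.27° = -84.34°

ω = 8: -58.7 dB, -27.5°; ω = 20000: -86.1 dB, -84.3°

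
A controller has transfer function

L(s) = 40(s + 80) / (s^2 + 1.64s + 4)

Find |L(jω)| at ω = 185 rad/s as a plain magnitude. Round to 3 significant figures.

At s = jω = j185:
zero (s+80): 80 + j185 → |·| = √(80²+185²) = √40625 ≈ 201.56, ∠ = arctan(185/80) ≈ 66.61°
quadratic: (j185)² + 1.64·j185 + 4 = -34221 + j303.4 → |·| ≈ 34222, ∠ ≈ 179.49°
|L| = 40 · 201.56 / 34222 ≈ 0.23559

0.236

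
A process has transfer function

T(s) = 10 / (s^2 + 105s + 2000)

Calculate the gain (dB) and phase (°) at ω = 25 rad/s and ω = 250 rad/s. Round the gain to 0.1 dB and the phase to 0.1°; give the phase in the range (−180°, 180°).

Substitute s = j25:
Numerator: 10 = 10 + j0
Denominator: (j25)^2 + 105(j25) + 2000 = 1375 + j2625
|N| = √(10² + 0²) ≈ 10, ∠N ≈ 0.00°
|D| = √(1375² + 2625²) ≈ 2963.3, ∠D ≈ 62.35°
|T| = 10 / 2963.3 ≈ 0.0033746
Gain = 20 log₁₀(0.0033746) ≈ -49.44 dB
∠T = 0.00° − 62.35° = -62.35°

Substitute s = j250:
Numerator: 10 = 10 + j0
Denominator: (j250)^2 + 105(j250) + 2000 = -60500 + j26250
|N| = √(10² + 0²) ≈ 10, ∠N ≈ 0.00°
|D| = √(60500² + 26250²) ≈ 65949, ∠D ≈ 156.54°
|T| = 10 / 65949 ≈ 0.00015163
Gain = 20 log₁₀(0.00015163) ≈ -76.38 dB
∠T = 0.00° − 156.54° = -156.54°

ω = 25: -49.4 dB, -62.4°; ω = 250: -76.4 dB, -156.5°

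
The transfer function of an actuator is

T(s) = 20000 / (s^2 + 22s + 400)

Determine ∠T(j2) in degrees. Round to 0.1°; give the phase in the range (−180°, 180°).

-6.3°

At s = jω = j2:
quadratic: (j2)² + 22·j2 + 400 = 396 + j44 → |·| ≈ 398.44, ∠ ≈ 6.34°
∠T = 0.00° − 6.34° = -6.34°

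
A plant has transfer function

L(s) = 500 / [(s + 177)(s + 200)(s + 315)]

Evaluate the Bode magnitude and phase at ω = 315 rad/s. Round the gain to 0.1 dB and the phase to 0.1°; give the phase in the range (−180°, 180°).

At s = jω = j315:
pole (s+177): 177 + j315 → |·| = √(177²+315²) = √130554 ≈ 361.32, ∠ = arctan(315/177) ≈ 60.67°
pole (s+200): 200 + j315 → |·| = √(200²+315²) = √139225 ≈ 373.13, ∠ = arctan(315/200) ≈ 57.59°
pole (s+315): 315 + j315 → |·| = √(315²+315²) = √198450 ≈ 445.48, ∠ = arctan(315/315) ≈ 45.00°
|L| = 500 / 6.0059e+07 ≈ 8.3251e-06
Gain = 20 log₁₀(8.3251e-06) ≈ -101.59 dB
∠L = 0.00° − 163.26° = -163.26°

-101.6 dB, -163.3°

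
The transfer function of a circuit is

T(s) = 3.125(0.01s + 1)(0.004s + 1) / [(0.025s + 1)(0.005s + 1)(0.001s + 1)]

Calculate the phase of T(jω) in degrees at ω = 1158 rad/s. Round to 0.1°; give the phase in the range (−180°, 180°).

At ω = 1158 rad/s:
zero (1 + j1158·0.01) = 1 + j11.58 → |·| ≈ 11.623, ∠ ≈ 85.06°
zero (1 + j1158·0.004) = 1 + j4.632 → |·| ≈ 4.7387, ∠ ≈ 77.82°
pole (1 + j1158·0.025) = 1 + j28.95 → |·| ≈ 28.967, ∠ ≈ 88.02°
pole (1 + j1158·0.005) = 1 + j5.79 → |·| ≈ 5.8757, ∠ ≈ 80.20°
pole (1 + j1158·0.001) = 1 + j1.158 → |·| ≈ 1.53, ∠ ≈ 49.19°
∠T = (85.06° + 77.82°) − (88.02° + 80.20° + 49.19°) = -54.53°

-54.5°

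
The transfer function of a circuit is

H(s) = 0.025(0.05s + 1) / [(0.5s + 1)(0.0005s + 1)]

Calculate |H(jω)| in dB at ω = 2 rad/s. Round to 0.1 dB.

At ω = 2 rad/s:
zero (1 + j2·0.05) = 1 + j0.1 → |·| ≈ 1.005, ∠ ≈ 5.71°
pole (1 + j2·0.5) = 1 + j1 → |·| ≈ 1.4142, ∠ ≈ 45.00°
pole (1 + j2·0.0005) = 1 + j0.001 → |·| ≈ 1, ∠ ≈ 0.06°
|H| = 0.025 · 1.005 / (1.4142 · 1) ≈ 0.017766
Gain = 20 log₁₀(0.017766) ≈ -35.01 dB

-35.0 dB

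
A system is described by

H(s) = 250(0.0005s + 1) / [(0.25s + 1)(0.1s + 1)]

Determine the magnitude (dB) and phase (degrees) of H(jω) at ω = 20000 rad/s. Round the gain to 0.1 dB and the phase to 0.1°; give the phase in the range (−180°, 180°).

-72.0 dB, -95.7°

At ω = 20000 rad/s:
zero (1 + j20000·0.0005) = 1 + j10 → |·| ≈ 10.05, ∠ ≈ 84.29°
pole (1 + j20000·0.25) = 1 + j5000 → |·| ≈ 5000, ∠ ≈ 89.99°
pole (1 + j20000·0.1) = 1 + j2000 → |·| ≈ 2000, ∠ ≈ 89.97°
|H| = 250 · 10.05 / (5000 · 2000) ≈ 0.00025125
Gain = 20 log₁₀(0.00025125) ≈ -72.00 dB
∠H = (84.29°) − (89.99° + 89.97°) = -95.67°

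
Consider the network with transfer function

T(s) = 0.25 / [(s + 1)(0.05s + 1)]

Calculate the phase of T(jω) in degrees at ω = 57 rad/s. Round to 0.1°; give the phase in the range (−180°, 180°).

At ω = 57 rad/s:
pole (1 + j57·1) = 1 + j57 → |·| ≈ 57.009, ∠ ≈ 88.99°
pole (1 + j57·0.05) = 1 + j2.85 → |·| ≈ 3.0203, ∠ ≈ 70.67°
∠T = (0°) − (88.99° + 70.67°) = -159.66°

-159.7°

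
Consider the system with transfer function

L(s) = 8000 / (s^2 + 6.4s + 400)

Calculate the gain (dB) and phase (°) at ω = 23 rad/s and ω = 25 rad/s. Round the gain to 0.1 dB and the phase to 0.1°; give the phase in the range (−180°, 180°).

At s = jω = j23:
quadratic: (j23)² + 6.4·j23 + 400 = -129 + j147.2 → |·| ≈ 195.73, ∠ ≈ 131.23°
|L| = 8000 / 195.73 ≈ 40.873
Gain = 20 log₁₀(40.873) ≈ 32.23 dB
∠L = 0.00° − 131.23° = -131.23°

At s = jω = j25:
quadratic: (j25)² + 6.4·j25 + 400 = -225 + j160 → |·| ≈ 276.09, ∠ ≈ 144.58°
|L| = 8000 / 276.09 ≈ 28.976
Gain = 20 log₁₀(28.976) ≈ 29.24 dB
∠L = 0.00° − 144.58° = -144.58°

ω = 23: 32.2 dB, -131.2°; ω = 25: 29.2 dB, -144.6°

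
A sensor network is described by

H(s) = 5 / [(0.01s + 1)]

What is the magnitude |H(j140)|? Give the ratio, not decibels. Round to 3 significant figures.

At ω = 140 rad/s:
pole (1 + j140·0.01) = 1 + j1.4 → |·| ≈ 1.7205, ∠ ≈ 54.46°
|H| = 5 · 1 / (1.7205) ≈ 2.9061

2.91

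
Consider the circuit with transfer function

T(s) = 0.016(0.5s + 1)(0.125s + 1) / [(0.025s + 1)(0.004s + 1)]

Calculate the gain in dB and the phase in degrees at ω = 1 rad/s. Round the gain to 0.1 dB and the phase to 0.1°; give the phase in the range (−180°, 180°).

At ω = 1 rad/s:
zero (1 + j1·0.5) = 1 + j0.5 → |·| ≈ 1.118, ∠ ≈ 26.57°
zero (1 + j1·0.125) = 1 + j0.125 → |·| ≈ 1.0078, ∠ ≈ 7.13°
pole (1 + j1·0.025) = 1 + j0.025 → |·| ≈ 1.0003, ∠ ≈ 1.43°
pole (1 + j1·0.004) = 1 + j0.004 → |·| ≈ 1, ∠ ≈ 0.23°
|T| = 0.016 · 1.118 · 1.0078 / (1.0003 · 1) ≈ 0.018022
Gain = 20 log₁₀(0.018022) ≈ -34.88 dB
∠T = (26.57° + 7.13°) − (1.43° + 0.23°) = 32.04°

-34.9 dB, 32.0°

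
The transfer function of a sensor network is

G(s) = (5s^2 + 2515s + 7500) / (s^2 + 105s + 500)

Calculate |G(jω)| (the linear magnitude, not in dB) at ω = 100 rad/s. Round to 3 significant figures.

18.0

Substitute s = j100:
Numerator: 5(j100)^2 + 2515(j100) + 7500 = -42500 + j251500
Denominator: (j100)^2 + 105(j100) + 500 = -9500 + j10500
|N| = √(42500² + 251500²) ≈ 2.5507e+05, ∠N ≈ 99.59°
|D| = √(9500² + 10500²) ≈ 14160, ∠D ≈ 132.14°
|G| = 2.5507e+05 / 14160 ≈ 18.013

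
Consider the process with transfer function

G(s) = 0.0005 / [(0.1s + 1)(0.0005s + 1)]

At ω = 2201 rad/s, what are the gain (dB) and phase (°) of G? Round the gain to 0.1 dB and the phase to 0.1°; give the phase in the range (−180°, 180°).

At ω = 2201 rad/s:
pole (1 + j2201·0.1) = 1 + j220.1 → |·| ≈ 220.1, ∠ ≈ 89.74°
pole (1 + j2201·0.0005) = 1 + j1.1005 → |·| ≈ 1.487, ∠ ≈ 47.74°
|G| = 0.0005 · 1 / (220.1 · 1.487) ≈ 1.5277e-06
Gain = 20 log₁₀(1.5277e-06) ≈ -116.32 dB
∠G = (0°) − (89.74° + 47.74°) = -137.48°

-116.3 dB, -137.5°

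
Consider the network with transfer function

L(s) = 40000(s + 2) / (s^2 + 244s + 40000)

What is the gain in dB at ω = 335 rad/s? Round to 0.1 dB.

41.8 dB

At s = jω = j335:
zero (s+2): 2 + j335 → |·| = √(2²+335²) = √112229 ≈ 335.01, ∠ = arctan(335/2) ≈ 89.66°
quadratic: (j335)² + 244·j335 + 40000 = -72225 + j81740 → |·| ≈ 1.0908e+05, ∠ ≈ 131.46°
|L| = 40000 · 335.01 / 1.0908e+05 ≈ 122.85
Gain = 20 log₁₀(122.85) ≈ 41.79 dB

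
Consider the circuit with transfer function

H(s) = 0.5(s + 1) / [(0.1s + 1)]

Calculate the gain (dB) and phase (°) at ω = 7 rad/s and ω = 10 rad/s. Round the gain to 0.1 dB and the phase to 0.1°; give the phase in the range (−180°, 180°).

At ω = 7 rad/s:
zero (1 + j7·1) = 1 + j7 → |·| ≈ 7.0711, ∠ ≈ 81.87°
pole (1 + j7·0.1) = 1 + j0.7 → |·| ≈ 1.2207, ∠ ≈ 34.99°
|H| = 0.5 · 7.0711 / (1.2207) ≈ 2.8963
Gain = 20 log₁₀(2.8963) ≈ 9.24 dB
∠H = (81.87°) − (34.99°) = 46.88°

At ω = 10 rad/s:
zero (1 + j10·1) = 1 + j10 → |·| ≈ 10.05, ∠ ≈ 84.29°
pole (1 + j10·0.1) = 1 + j1 → |·| ≈ 1.4142, ∠ ≈ 45.00°
|H| = 0.5 · 10.05 / (1.4142) ≈ 3.5532
Gain = 20 log₁₀(3.5532) ≈ 11.01 dB
∠H = (84.29°) − (45.00°) = 39.29°

ω = 7: 9.2 dB, 46.9°; ω = 10: 11.0 dB, 39.3°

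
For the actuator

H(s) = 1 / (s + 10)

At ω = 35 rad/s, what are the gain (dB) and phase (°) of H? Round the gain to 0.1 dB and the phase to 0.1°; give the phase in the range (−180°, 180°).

At s = jω = j35:
pole (s+10): 10 + j35 → |·| = √(10²+35²) = √1325 ≈ 36.401, ∠ = arctan(35/10) ≈ 74.05°
|H| = 1 / 36.401 ≈ 0.027472
Gain = 20 log₁₀(0.027472) ≈ -31.22 dB
∠H = 0.00° − 74.05° = -74.05°

-31.2 dB, -74.1°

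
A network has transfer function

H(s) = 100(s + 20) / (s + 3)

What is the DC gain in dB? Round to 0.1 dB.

56.5 dB

H(0) = 100·20 / (3) ≈ 666.67
20 log₁₀(666.67) ≈ 56.48 dB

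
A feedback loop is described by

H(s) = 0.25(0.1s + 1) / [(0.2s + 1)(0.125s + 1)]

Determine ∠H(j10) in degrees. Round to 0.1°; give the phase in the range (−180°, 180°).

At ω = 10 rad/s:
zero (1 + j10·0.1) = 1 + j1 → |·| ≈ 1.4142, ∠ ≈ 45.00°
pole (1 + j10·0.2) = 1 + j2 → |·| ≈ 2.2361, ∠ ≈ 63.43°
pole (1 + j10·0.125) = 1 + j1.25 → |·| ≈ 1.6008, ∠ ≈ 51.34°
∠H = (45.00°) − (63.43° + 51.34°) = -69.77°

-69.8°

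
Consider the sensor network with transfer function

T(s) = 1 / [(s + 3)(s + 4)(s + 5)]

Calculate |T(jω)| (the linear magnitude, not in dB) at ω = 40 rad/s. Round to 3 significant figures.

1.54e-05

At s = jω = j40:
pole (s+3): 3 + j40 → |·| = √(3²+40²) = √1609 ≈ 40.112, ∠ = arctan(40/3) ≈ 85.71°
pole (s+4): 4 + j40 → |·| = √(4²+40²) = √1616 ≈ 40.2, ∠ = arctan(40/4) ≈ 84.29°
pole (s+5): 5 + j40 → |·| = √(5²+40²) = √1625 ≈ 40.311, ∠ = arctan(40/5) ≈ 82.87°
|T| = 1 / 65002 ≈ 1.5384e-05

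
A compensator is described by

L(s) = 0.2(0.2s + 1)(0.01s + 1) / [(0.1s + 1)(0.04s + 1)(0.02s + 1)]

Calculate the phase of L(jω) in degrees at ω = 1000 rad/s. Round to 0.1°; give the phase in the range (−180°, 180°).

At ω = 1000 rad/s:
zero (1 + j1000·0.2) = 1 + j200 → |·| ≈ 200, ∠ ≈ 89.71°
zero (1 + j1000·0.01) = 1 + j10 → |·| ≈ 10.05, ∠ ≈ 84.29°
pole (1 + j1000·0.1) = 1 + j100 → |·| ≈ 100, ∠ ≈ 89.43°
pole (1 + j1000·0.04) = 1 + j40 → |·| ≈ 40.012, ∠ ≈ 88.57°
pole (1 + j1000·0.02) = 1 + j20 → |·| ≈ 20.025, ∠ ≈ 87.14°
∠L = (89.71° + 84.29°) − (89.43° + 88.57° + 87.14°) = -91.14°

-91.1°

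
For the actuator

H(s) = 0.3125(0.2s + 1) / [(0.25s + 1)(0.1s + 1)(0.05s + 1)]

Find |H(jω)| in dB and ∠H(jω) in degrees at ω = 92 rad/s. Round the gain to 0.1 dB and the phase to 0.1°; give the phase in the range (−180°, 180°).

-44.8 dB, -162.2°

At ω = 92 rad/s:
zero (1 + j92·0.2) = 1 + j18.4 → |·| ≈ 18.427, ∠ ≈ 86.89°
pole (1 + j92·0.25) = 1 + j23 → |·| ≈ 23.022, ∠ ≈ 87.51°
pole (1 + j92·0.1) = 1 + j9.2 → |·| ≈ 9.2542, ∠ ≈ 83.80°
pole (1 + j92·0.05) = 1 + j4.6 → |·| ≈ 4.7074, ∠ ≈ 77.74°
|H| = 0.3125 · 18.427 / (23.022 · 9.2542 · 4.7074) ≈ 0.0057417
Gain = 20 log₁₀(0.0057417) ≈ -44.82 dB
∠H = (86.89°) − (87.51° + 83.80° + 77.74°) = -162.16°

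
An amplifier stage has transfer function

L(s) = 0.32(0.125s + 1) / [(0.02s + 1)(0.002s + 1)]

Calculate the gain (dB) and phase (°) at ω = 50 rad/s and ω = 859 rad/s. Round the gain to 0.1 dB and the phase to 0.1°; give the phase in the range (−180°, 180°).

At ω = 50 rad/s:
zero (1 + j50·0.125) = 1 + j6.25 → |·| ≈ 6.3295, ∠ ≈ 80.91°
pole (1 + j50·0.02) = 1 + j1 → |·| ≈ 1.4142, ∠ ≈ 45.00°
pole (1 + j50·0.002) = 1 + j0.1 → |·| ≈ 1.005, ∠ ≈ 5.71°
|L| = 0.32 · 6.3295 / (1.4142 · 1.005) ≈ 1.4251
Gain = 20 log₁₀(1.4251) ≈ 3.08 dB
∠L = (80.91°) − (45.00° + 5.71°) = 30.20°

At ω = 859 rad/s:
zero (1 + j859·0.125) = 1 + j107.375 → |·| ≈ 107.38, ∠ ≈ 89.47°
pole (1 + j859·0.02) = 1 + j17.18 → |·| ≈ 17.209, ∠ ≈ 86.67°
pole (1 + j859·0.002) = 1 + j1.718 → |·| ≈ 1.9878, ∠ ≈ 59.80°
|L| = 0.32 · 107.38 / (17.209 · 1.9878) ≈ 1.0045
Gain = 20 log₁₀(1.0045) ≈ 0.04 dB
∠L = (89.47°) − (86.67° + 59.80°) = -57.00°

ω = 50: 3.1 dB, 30.2°; ω = 859: 0.0 dB, -57.0°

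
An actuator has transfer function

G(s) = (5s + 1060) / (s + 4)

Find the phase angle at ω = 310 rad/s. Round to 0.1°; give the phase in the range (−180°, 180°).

Substitute s = j310:
Numerator: 5(j310) + 1060 = 1060 + j1550
Denominator: (j310) + 4 = 4 + j310
|N| = √(1060² + 1550²) ≈ 1877.8, ∠N ≈ 55.63°
|D| = √(4² + 310²) ≈ 310.03, ∠D ≈ 89.26°
∠G = 55.63° − 89.26° = -33.63°

-33.6°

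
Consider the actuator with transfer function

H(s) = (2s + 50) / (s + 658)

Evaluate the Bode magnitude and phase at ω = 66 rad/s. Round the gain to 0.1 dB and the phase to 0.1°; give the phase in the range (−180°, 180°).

-13.4 dB, 63.5°

Substitute s = j66:
Numerator: 2(j66) + 50 = 50 + j132
Denominator: (j66) + 658 = 658 + j66
|N| = √(50² + 132²) ≈ 141.15, ∠N ≈ 69.25°
|D| = √(658² + 66²) ≈ 661.3, ∠D ≈ 5.73°
|H| = 141.15 / 661.3 ≈ 0.21344
Gain = 20 log₁₀(0.21344) ≈ -13.41 dB
∠H = 69.25° − 5.73° = 63.52°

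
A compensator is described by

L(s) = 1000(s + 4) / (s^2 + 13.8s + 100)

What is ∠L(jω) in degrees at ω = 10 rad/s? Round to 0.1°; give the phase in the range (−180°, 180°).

-21.8°

At s = jω = j10:
zero (s+4): 4 + j10 → |·| = √(4²+10²) = √116 ≈ 10.77, ∠ = arctan(10/4) ≈ 68.20°
quadratic: (j10)² + 13.8·j10 + 100 = 0 + j138 → |·| ≈ 138, ∠ ≈ 90.00°
∠L = 68.20° − 90.00° = -21.80°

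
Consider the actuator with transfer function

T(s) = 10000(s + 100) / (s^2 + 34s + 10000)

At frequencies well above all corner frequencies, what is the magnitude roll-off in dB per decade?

-20 dB/decade

Each pole contributes −20 dB/decade at high frequency; each zero contributes +20 dB/decade.
Net: 1 zero(s) − 2 pole(s) → -20 dB/decade.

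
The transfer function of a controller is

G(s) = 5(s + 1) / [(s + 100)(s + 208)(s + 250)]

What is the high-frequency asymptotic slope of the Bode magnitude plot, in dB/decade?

-40 dB/decade

Each pole contributes −20 dB/decade at high frequency; each zero contributes +20 dB/decade.
Net: 1 zero(s) − 3 pole(s) → -40 dB/decade.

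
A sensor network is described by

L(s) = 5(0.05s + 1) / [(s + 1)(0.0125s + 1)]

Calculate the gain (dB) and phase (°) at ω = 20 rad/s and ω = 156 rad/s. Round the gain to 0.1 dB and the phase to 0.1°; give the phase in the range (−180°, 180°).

At ω = 20 rad/s:
zero (1 + j20·0.05) = 1 + j1 → |·| ≈ 1.4142, ∠ ≈ 45.00°
pole (1 + j20·1) = 1 + j20 → |·| ≈ 20.025, ∠ ≈ 87.14°
pole (1 + j20·0.0125) = 1 + j0.25 → |·| ≈ 1.0308, ∠ ≈ 14.04°
|L| = 5 · 1.4142 / (20.025 · 1.0308) ≈ 0.34256
Gain = 20 log₁₀(0.34256) ≈ -9.31 dB
∠L = (45.00°) − (87.14° + 14.04°) = -56.18°

At ω = 156 rad/s:
zero (1 + j156·0.05) = 1 + j7.8 → |·| ≈ 7.8638, ∠ ≈ 82.69°
pole (1 + j156·1) = 1 + j156 → |·| ≈ 156, ∠ ≈ 89.63°
pole (1 + j156·0.0125) = 1 + j1.95 → |·| ≈ 2.1915, ∠ ≈ 62.85°
|L| = 5 · 7.8638 / (156 · 2.1915) ≈ 0.11501
Gain = 20 log₁₀(0.11501) ≈ -18.79 dB
∠L = (82.69°) − (89.63° + 62.85°) = -69.79°

ω = 20: -9.3 dB, -56.2°; ω = 156: -18.8 dB, -69.8°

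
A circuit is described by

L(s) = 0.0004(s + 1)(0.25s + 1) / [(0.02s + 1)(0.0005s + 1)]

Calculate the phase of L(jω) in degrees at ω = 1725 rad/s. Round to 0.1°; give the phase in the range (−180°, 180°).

50.7°

At ω = 1725 rad/s:
zero (1 + j1725·1) = 1 + j1725 → |·| ≈ 1725, ∠ ≈ 89.97°
zero (1 + j1725·0.25) = 1 + j431.25 → |·| ≈ 431.25, ∠ ≈ 89.87°
pole (1 + j1725·0.02) = 1 + j34.5 → |·| ≈ 34.514, ∠ ≈ 88.34°
pole (1 + j1725·0.0005) = 1 + j0.8625 → |·| ≈ 1.3206, ∠ ≈ 40.78°
∠L = (89.97° + 89.87°) − (88.34° + 40.78°) = 50.72°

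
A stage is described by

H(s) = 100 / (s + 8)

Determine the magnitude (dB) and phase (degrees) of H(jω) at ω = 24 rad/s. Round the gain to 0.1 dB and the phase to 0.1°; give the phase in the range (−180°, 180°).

11.9 dB, -71.6°

At s = jω = j24:
pole (s+8): 8 + j24 → |·| = √(8²+24²) = √640 ≈ 25.298, ∠ = arctan(24/8) ≈ 71.57°
|H| = 100 / 25.298 ≈ 3.9529
Gain = 20 log₁₀(3.9529) ≈ 11.94 dB
∠H = 0.00° − 71.57° = -71.57°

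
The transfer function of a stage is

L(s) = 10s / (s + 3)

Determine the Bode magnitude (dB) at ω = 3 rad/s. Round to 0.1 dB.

17.0 dB

At s = jω = j3:
zero at origin: s = j3 → |·| = 3, ∠ = 90.00°
pole (s+3): 3 + j3 → |·| = √(3²+3²) = √18 ≈ 4.2426, ∠ = arctan(3/3) ≈ 45.00°
|L| = 10 · 3 / 4.2426 ≈ 7.0711
Gain = 20 log₁₀(7.0711) ≈ 16.99 dB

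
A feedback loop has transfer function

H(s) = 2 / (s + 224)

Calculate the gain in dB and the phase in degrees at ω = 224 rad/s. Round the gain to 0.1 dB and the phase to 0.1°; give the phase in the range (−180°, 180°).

-44.0 dB, -45.0°

Substitute s = j224:
Numerator: 2 = 2 + j0
Denominator: (j224) + 224 = 224 + j224
|N| = √(2² + 0²) ≈ 2, ∠N ≈ 0.00°
|D| = √(224² + 224²) ≈ 316.78, ∠D ≈ 45.00°
|H| = 2 / 316.78 ≈ 0.0063135
Gain = 20 log₁₀(0.0063135) ≈ -43.99 dB
∠H = 0.00° − 45.00° = -45.00°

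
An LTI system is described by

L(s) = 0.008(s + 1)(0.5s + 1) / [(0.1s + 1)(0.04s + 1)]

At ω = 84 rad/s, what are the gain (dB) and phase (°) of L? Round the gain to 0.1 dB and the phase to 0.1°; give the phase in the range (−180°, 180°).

At ω = 84 rad/s:
zero (1 + j84·1) = 1 + j84 → |·| ≈ 84.006, ∠ ≈ 89.32°
zero (1 + j84·0.5) = 1 + j42 → |·| ≈ 42.012, ∠ ≈ 88.64°
pole (1 + j84·0.1) = 1 + j8.4 → |·| ≈ 8.4593, ∠ ≈ 83.21°
pole (1 + j84·0.04) = 1 + j3.36 → |·| ≈ 3.5057, ∠ ≈ 73.43°
|L| = 0.008 · 84.006 · 42.012 / (8.4593 · 3.5057) ≈ 0.95206
Gain = 20 log₁₀(0.95206) ≈ -0.43 dB
∠L = (89.32° + 88.64°) − (83.21° + 73.43°) = 21.32°

-0.4 dB, 21.3°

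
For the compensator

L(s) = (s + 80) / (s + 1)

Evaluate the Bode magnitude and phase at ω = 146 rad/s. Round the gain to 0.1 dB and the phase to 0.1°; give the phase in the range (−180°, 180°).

1.1 dB, -28.3°

At s = jω = j146:
zero (s+80): 80 + j146 → |·| = √(80²+146²) = √27716 ≈ 166.48, ∠ = arctan(146/80) ≈ 61.28°
pole (s+1): 1 + j146 → |·| = √(1²+146²) = √21317 ≈ 146, ∠ = arctan(146/1) ≈ 89.61°
|L| = 1 · 166.48 / 146 ≈ 1.1403
Gain = 20 log₁₀(1.1403) ≈ 1.14 dB
∠L = 61.28° − 89.61° = -28.33°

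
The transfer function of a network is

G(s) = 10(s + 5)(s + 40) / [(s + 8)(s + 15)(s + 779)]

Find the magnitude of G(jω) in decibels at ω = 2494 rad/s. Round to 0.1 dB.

-48.3 dB

At s = jω = j2494:
zero (s+5): 5 + j2494 → |·| = √(5²+2494²) = √6220061 ≈ 2494, ∠ = arctan(2494/5) ≈ 89.89°
zero (s+40): 40 + j2494 → |·| = √(40²+2494²) = √6221636 ≈ 2494.3, ∠ = arctan(2494/40) ≈ 89.08°
pole (s+8): 8 + j2494 → |·| = √(8²+2494²) = √6220100 ≈ 2494, ∠ = arctan(2494/8) ≈ 89.82°
pole (s+15): 15 + j2494 → |·| = √(15²+2494²) = √6220261 ≈ 2494, ∠ = arctan(2494/15) ≈ 89.66°
pole (s+779): 779 + j2494 → |·| = √(779²+2494²) = √6826877 ≈ 2612.8, ∠ = arctan(2494/779) ≈ 72.65°
|G| = 10 · 6.2208e+06 / 1.6252e+10 ≈ 0.0038277
Gain = 20 log₁₀(0.0038277) ≈ -48.34 dB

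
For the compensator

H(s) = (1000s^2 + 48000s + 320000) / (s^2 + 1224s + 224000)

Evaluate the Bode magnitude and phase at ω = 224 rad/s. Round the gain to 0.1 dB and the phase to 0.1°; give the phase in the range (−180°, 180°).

43.9 dB, 110.2°

Substitute s = j224:
Numerator: 1000(j224)^2 + 48000(j224) + 320000 = -49856000 + j10752000
Denominator: (j224)^2 + 1224(j224) + 224000 = 173824 + j274176
|N| = √(49856000² + 10752000²) ≈ 5.1002e+07, ∠N ≈ 167.83°
|D| = √(173824² + 274176²) ≈ 3.2463e+05, ∠D ≈ 57.63°
|H| = 5.1002e+07 / 3.2463e+05 ≈ 157.11
Gain = 20 log₁₀(157.11) ≈ 43.92 dB
∠H = 167.83° − 57.63° = 110.20°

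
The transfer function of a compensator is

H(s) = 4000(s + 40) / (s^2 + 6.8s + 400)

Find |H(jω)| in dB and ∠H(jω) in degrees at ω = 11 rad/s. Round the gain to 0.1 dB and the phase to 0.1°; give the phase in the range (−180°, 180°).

At s = jω = j11:
zero (s+40): 40 + j11 → |·| = √(40²+11²) = √1721 ≈ 41.485, ∠ = arctan(11/40) ≈ 15.38°
quadratic: (j11)² + 6.8·j11 + 400 = 279 + j74.8 → |·| ≈ 288.85, ∠ ≈ 15.01°
|H| = 4000 · 41.485 / 288.85 ≈ 574.49
Gain = 20 log₁₀(574.49) ≈ 55.19 dB
∠H = 15.38° − 15.01° = 0.37°

55.2 dB, 0.4°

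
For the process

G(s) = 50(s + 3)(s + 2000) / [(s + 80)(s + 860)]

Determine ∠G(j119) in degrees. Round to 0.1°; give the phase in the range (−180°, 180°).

28.0°

At s = jω = j119:
zero (s+3): 3 + j119 → |·| = √(3²+119²) = √14170 ≈ 119.04, ∠ = arctan(119/3) ≈ 88.56°
zero (s+2000): 2000 + j119 → |·| = √(2000²+119²) = √4014161 ≈ 2003.5, ∠ = arctan(119/2000) ≈ 3.41°
pole (s+80): 80 + j119 → |·| = √(80²+119²) = √20561 ≈ 143.39, ∠ = arctan(119/80) ≈ 56.09°
pole (s+860): 860 + j119 → |·| = √(860²+119²) = √753761 ≈ 868.19, ∠ = arctan(119/860) ≈ 7.88°
∠G = 91.97° − 63.97° = 28.00°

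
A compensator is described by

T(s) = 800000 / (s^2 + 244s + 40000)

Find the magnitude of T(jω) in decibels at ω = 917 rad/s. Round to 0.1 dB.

-0.3 dB

At s = jω = j917:
quadratic: (j917)² + 244·j917 + 40000 = -800889 + j223748 → |·| ≈ 8.3156e+05, ∠ ≈ 164.39°
|T| = 800000 / 8.3156e+05 ≈ 0.96205
Gain = 20 log₁₀(0.96205) ≈ -0.34 dB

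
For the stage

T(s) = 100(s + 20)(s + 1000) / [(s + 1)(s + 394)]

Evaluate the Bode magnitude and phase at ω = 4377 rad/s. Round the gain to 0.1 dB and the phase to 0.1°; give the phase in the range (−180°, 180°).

40.2 dB, -8.0°

At s = jω = j4377:
zero (s+20): 20 + j4377 → |·| = √(20²+4377²) = √19158529 ≈ 4377, ∠ = arctan(4377/20) ≈ 89.74°
zero (s+1000): 1000 + j4377 → |·| = √(1000²+4377²) = √20158129 ≈ 4489.8, ∠ = arctan(4377/1000) ≈ 77.13°
pole (s+1): 1 + j4377 → |·| = √(1²+4377²) = √19158130 ≈ 4377, ∠ = arctan(4377/1) ≈ 89.99°
pole (s+394): 394 + j4377 → |·| = √(394²+4377²) = √19313365 ≈ 4394.7, ∠ = arctan(4377/394) ≈ 84.86°
|T| = 100 · 1.9652e+07 / 1.9236e+07 ≈ 102.16
Gain = 20 log₁₀(102.16) ≈ 40.19 dB
∠T = 166.87° − 174.85° = -7.98°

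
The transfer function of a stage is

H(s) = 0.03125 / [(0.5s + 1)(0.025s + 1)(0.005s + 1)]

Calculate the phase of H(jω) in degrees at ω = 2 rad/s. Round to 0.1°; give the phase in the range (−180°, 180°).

At ω = 2 rad/s:
pole (1 + j2·0.5) = 1 + j1 → |·| ≈ 1.4142, ∠ ≈ 45.00°
pole (1 + j2·0.025) = 1 + j0.05 → |·| ≈ 1.0012, ∠ ≈ 2.86°
pole (1 + j2·0.005) = 1 + j0.01 → |·| ≈ 1, ∠ ≈ 0.57°
∠H = (0°) − (45.00° + 2.86° + 0.57°) = -48.43°

-48.4°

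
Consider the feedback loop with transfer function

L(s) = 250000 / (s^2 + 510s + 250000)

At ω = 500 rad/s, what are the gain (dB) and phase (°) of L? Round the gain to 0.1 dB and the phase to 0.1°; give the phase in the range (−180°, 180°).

At s = jω = j500:
quadratic: (j500)² + 510·j500 + 250000 = 0 + j255000 → |·| ≈ 2.55e+05, ∠ ≈ 90.00°
|L| = 250000 / 2.55e+05 ≈ 0.98039
Gain = 20 log₁₀(0.98039) ≈ -0.17 dB
∠L = 0.00° − 90.00° = -90.00°

-0.2 dB, -90.0°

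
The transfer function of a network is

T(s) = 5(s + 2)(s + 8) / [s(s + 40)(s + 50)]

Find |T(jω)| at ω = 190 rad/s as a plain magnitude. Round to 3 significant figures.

At s = jω = j190:
zero (s+2): 2 + j190 → |·| = √(2²+190²) = √36104 ≈ 190.01, ∠ = arctan(190/2) ≈ 89.40°
zero (s+8): 8 + j190 → |·| = √(8²+190²) = √36164 ≈ 190.17, ∠ = arctan(190/8) ≈ 87.59°
pole (s+40): 40 + j190 → |·| = √(40²+190²) = √37700 ≈ 194.16, ∠ = arctan(190/40) ≈ 78.11°
pole (s+50): 50 + j190 → |·| = √(50²+190²) = √38600 ≈ 196.47, ∠ = arctan(190/50) ≈ 75.26°
pole at origin: |s| = 190, ∠ = 90.00° (in denominator)
|T| = 5 · 36134 / 7.2479e+06 ≈ 0.024927

0.0249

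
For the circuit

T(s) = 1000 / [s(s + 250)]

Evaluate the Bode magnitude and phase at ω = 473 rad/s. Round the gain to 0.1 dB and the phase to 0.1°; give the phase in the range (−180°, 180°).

At s = jω = j473:
pole (s+250): 250 + j473 → |·| = √(250²+473²) = √286229 ≈ 535, ∠ = arctan(473/250) ≈ 62.14°
pole at origin: |s| = 473, ∠ = 90.00° (in denominator)
|T| = 1000 / 2.5306e+05 ≈ 0.0039516
Gain = 20 log₁₀(0.0039516) ≈ -48.06 dB
∠T = 0.00° − 152.14° = -152.14°

-48.1 dB, -152.1°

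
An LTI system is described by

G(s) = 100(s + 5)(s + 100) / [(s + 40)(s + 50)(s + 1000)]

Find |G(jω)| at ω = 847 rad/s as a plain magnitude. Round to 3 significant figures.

0.0766

At s = jω = j847:
zero (s+5): 5 + j847 → |·| = √(5²+847²) = √717434 ≈ 847.01, ∠ = arctan(847/5) ≈ 89.66°
zero (s+100): 100 + j847 → |·| = √(100²+847²) = √727409 ≈ 852.88, ∠ = arctan(847/100) ≈ 83.27°
pole (s+40): 40 + j847 → |·| = √(40²+847²) = √719009 ≈ 847.94, ∠ = arctan(847/40) ≈ 87.30°
pole (s+50): 50 + j847 → |·| = √(50²+847²) = √719909 ≈ 848.47, ∠ = arctan(847/50) ≈ 86.62°
pole (s+1000): 1000 + j847 → |·| = √(1000²+847²) = √1717409 ≈ 1310.5, ∠ = arctan(847/1000) ≈ 40.26°
|G| = 100 · 7.224e+05 / 9.4284e+08 ≈ 0.07662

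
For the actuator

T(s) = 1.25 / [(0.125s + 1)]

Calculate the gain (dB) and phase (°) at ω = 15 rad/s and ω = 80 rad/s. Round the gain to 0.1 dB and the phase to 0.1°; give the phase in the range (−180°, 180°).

ω = 15: -4.6 dB, -61.9°; ω = 80: -18.1 dB, -84.3°

At ω = 15 rad/s:
pole (1 + j15·0.125) = 1 + j1.875 → |·| ≈ 2.125, ∠ ≈ 61.93°
|T| = 1.25 · 1 / (2.125) ≈ 0.58824
Gain = 20 log₁₀(0.58824) ≈ -4.61 dB
∠T = (0°) − (61.93°) = -61.93°

At ω = 80 rad/s:
pole (1 + j80·0.125) = 1 + j10 → |·| ≈ 10.05, ∠ ≈ 84.29°
|T| = 1.25 · 1 / (10.05) ≈ 0.12438
Gain = 20 log₁₀(0.12438) ≈ -18.10 dB
∠T = (0°) − (84.29°) = -84.29°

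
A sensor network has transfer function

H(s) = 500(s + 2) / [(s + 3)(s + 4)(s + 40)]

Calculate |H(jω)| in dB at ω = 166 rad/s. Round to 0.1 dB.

-35.1 dB

At s = jω = j166:
zero (s+2): 2 + j166 → |·| = √(2²+166²) = √27560 ≈ 166.01, ∠ = arctan(166/2) ≈ 89.31°
pole (s+3): 3 + j166 → |·| = √(3²+166²) = √27565 ≈ 166.03, ∠ = arctan(166/3) ≈ 88.96°
pole (s+4): 4 + j166 → |·| = √(4²+166²) = √27572 ≈ 166.05, ∠ = arctan(166/4) ≈ 88.62°
pole (s+40): 40 + j166 → |·| = √(40²+166²) = √29156 ≈ 170.75, ∠ = arctan(166/40) ≈ 76.45°
|H| = 500 · 166.01 / 4.7075e+06 ≈ 0.017633
Gain = 20 log₁₀(0.017633) ≈ -35.07 dB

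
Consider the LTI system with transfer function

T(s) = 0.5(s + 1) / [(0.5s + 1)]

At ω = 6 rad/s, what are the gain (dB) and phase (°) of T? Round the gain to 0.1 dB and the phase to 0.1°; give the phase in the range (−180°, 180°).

At ω = 6 rad/s:
zero (1 + j6·1) = 1 + j6 → |·| ≈ 6.0828, ∠ ≈ 80.54°
pole (1 + j6·0.5) = 1 + j3 → |·| ≈ 3.1623, ∠ ≈ 71.57°
|T| = 0.5 · 6.0828 / (3.1623) ≈ 0.96177
Gain = 20 log₁₀(0.96177) ≈ -0.34 dB
∠T = (80.54°) − (71.57°) = 8.97°

-0.3 dB, 9.0°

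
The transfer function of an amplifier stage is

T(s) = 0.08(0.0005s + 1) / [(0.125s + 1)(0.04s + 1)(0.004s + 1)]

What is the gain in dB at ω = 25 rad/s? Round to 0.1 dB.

At ω = 25 rad/s:
zero (1 + j25·0.0005) = 1 + j0.0125 → |·| ≈ 1.0001, ∠ ≈ 0.72°
pole (1 + j25·0.125) = 1 + j3.125 → |·| ≈ 3.2811, ∠ ≈ 72.26°
pole (1 + j25·0.04) = 1 + j1 → |·| ≈ 1.4142, ∠ ≈ 45.00°
pole (1 + j25·0.004) = 1 + j0.1 → |·| ≈ 1.005, ∠ ≈ 5.71°
|T| = 0.08 · 1.0001 / (3.2811 · 1.4142 · 1.005) ≈ 0.017157
Gain = 20 log₁₀(0.017157) ≈ -35.31 dB

-35.3 dB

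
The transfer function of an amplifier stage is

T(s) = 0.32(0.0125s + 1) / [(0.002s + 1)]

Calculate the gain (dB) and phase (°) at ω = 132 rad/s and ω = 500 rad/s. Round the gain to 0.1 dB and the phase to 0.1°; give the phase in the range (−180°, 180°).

At ω = 132 rad/s:
zero (1 + j132·0.0125) = 1 + j1.65 → |·| ≈ 1.9294, ∠ ≈ 58.78°
pole (1 + j132·0.002) = 1 + j0.264 → |·| ≈ 1.0343, ∠ ≈ 14.79°
|T| = 0.32 · 1.9294 / (1.0343) ≈ 0.59693
Gain = 20 log₁₀(0.59693) ≈ -4.48 dB
∠T = (58.78°) − (14.79°) = 43.99°

At ω = 500 rad/s:
zero (1 + j500·0.0125) = 1 + j6.25 → |·| ≈ 6.3295, ∠ ≈ 80.91°
pole (1 + j500·0.002) = 1 + j1 → |·| ≈ 1.4142, ∠ ≈ 45.00°
|T| = 0.32 · 6.3295 / (1.4142) ≈ 1.4322
Gain = 20 log₁₀(1.4322) ≈ 3.12 dB
∠T = (80.91°) − (45.00°) = 35.91°

ω = 132: -4.5 dB, 44.0°; ω = 500: 3.1 dB, 35.9°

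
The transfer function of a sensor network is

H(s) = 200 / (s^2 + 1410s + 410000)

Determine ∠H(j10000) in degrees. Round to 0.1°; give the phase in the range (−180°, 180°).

-171.9°

Substitute s = j10000:
Numerator: 200 = 200 + j0
Denominator: (j10000)^2 + 1410(j10000) + 410000 = -99590000 + j14100000
|N| = √(200² + 0²) ≈ 200, ∠N ≈ 0.00°
|D| = √(99590000² + 14100000²) ≈ 1.0058e+08, ∠D ≈ 171.94°
∠H = 0.00° − 171.94° = -171.94°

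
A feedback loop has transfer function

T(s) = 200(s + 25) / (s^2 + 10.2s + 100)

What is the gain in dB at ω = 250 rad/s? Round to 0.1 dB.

-1.9 dB

At s = jω = j250:
zero (s+25): 25 + j250 → |·| = √(25²+250²) = √63125 ≈ 251.25, ∠ = arctan(250/25) ≈ 84.29°
quadratic: (j250)² + 10.2·j250 + 100 = -62400 + j2550 → |·| ≈ 62452, ∠ ≈ 177.66°
|T| = 200 · 251.25 / 62452 ≈ 0.80462
Gain = 20 log₁₀(0.80462) ≈ -1.89 dB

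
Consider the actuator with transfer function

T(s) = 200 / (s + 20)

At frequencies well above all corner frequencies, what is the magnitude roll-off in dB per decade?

Each pole contributes −20 dB/decade at high frequency; each zero contributes +20 dB/decade.
Net: 0 zero(s) − 1 pole(s) → -20 dB/decade.

-20 dB/decade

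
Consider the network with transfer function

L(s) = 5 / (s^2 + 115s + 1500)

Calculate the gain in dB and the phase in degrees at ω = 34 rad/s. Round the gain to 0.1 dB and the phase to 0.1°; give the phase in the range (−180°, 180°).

Substitute s = j34:
Numerator: 5 = 5 + j0
Denominator: (j34)^2 + 115(j34) + 1500 = 344 + j3910
|N| = √(5² + 0²) ≈ 5, ∠N ≈ 0.00°
|D| = √(344² + 3910²) ≈ 3925.1, ∠D ≈ 84.97°
|L| = 5 / 3925.1 ≈ 0.0012739
Gain = 20 log₁₀(0.0012739) ≈ -57.90 dB
∠L = 0.00° − 84.97° = -84.97°

-57.9 dB, -85.0°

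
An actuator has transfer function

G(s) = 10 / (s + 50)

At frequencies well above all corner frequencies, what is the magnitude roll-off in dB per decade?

-20 dB/decade

Each pole contributes −20 dB/decade at high frequency; each zero contributes +20 dB/decade.
Net: 0 zero(s) − 1 pole(s) → -20 dB/decade.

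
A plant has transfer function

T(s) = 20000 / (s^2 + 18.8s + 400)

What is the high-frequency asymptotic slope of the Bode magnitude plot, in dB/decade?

Each pole contributes −20 dB/decade at high frequency; each zero contributes +20 dB/decade.
Net: 0 zero(s) − 2 pole(s) → -40 dB/decade.

-40 dB/decade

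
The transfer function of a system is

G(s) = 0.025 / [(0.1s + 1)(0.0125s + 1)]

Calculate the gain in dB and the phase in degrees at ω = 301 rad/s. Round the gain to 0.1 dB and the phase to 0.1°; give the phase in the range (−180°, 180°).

At ω = 301 rad/s:
pole (1 + j301·0.1) = 1 + j30.1 → |·| ≈ 30.117, ∠ ≈ 88.10°
pole (1 + j301·0.0125) = 1 + j3.7625 → |·| ≈ 3.8931, ∠ ≈ 75.12°
|G| = 0.025 · 1 / (30.117 · 3.8931) ≈ 0.00021322
Gain = 20 log₁₀(0.00021322) ≈ -73.42 dB
∠G = (0°) − (88.10° + 75.12°) = -163.22°

-73.4 dB, -163.2°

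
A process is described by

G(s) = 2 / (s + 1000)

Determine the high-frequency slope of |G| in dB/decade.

Each pole contributes −20 dB/decade at high frequency; each zero contributes +20 dB/decade.
Net: 0 zero(s) − 1 pole(s) → -20 dB/decade.

-20 dB/decade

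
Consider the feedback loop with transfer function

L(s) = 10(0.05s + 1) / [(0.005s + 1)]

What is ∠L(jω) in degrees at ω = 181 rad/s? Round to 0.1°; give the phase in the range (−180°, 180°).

41.5°

At ω = 181 rad/s:
zero (1 + j181·0.05) = 1 + j9.05 → |·| ≈ 9.1051, ∠ ≈ 83.69°
pole (1 + j181·0.005) = 1 + j0.905 → |·| ≈ 1.3487, ∠ ≈ 42.15°
∠L = (83.69°) − (42.15°) = 41.54°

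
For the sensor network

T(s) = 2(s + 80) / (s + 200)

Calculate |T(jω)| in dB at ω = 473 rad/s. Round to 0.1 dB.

At s = jω = j473:
zero (s+80): 80 + j473 → |·| = √(80²+473²) = √230129 ≈ 479.72, ∠ = arctan(473/80) ≈ 80.40°
pole (s+200): 200 + j473 → |·| = √(200²+473²) = √263729 ≈ 513.55, ∠ = arctan(473/200) ≈ 67.08°
|T| = 2 · 479.72 / 513.55 ≈ 1.8683
Gain = 20 log₁₀(1.8683) ≈ 5.43 dB

5.4 dB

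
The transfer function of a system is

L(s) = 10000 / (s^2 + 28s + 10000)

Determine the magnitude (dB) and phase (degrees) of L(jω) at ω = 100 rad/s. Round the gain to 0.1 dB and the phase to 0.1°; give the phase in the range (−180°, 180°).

At s = jω = j100:
quadratic: (j100)² + 28·j100 + 10000 = 0 + j2800 → |·| ≈ 2800, ∠ ≈ 90.00°
|L| = 10000 / 2800 ≈ 3.5714
Gain = 20 log₁₀(3.5714) ≈ 11.06 dB
∠L = 0.00° − 90.00° = -90.00°

11.1 dB, -90.0°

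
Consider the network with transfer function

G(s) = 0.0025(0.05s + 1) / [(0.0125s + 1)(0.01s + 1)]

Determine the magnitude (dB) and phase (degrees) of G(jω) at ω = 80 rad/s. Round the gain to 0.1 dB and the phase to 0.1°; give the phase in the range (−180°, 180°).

-44.9 dB, -7.7°

At ω = 80 rad/s:
zero (1 + j80·0.05) = 1 + j4 → |·| ≈ 4.1231, ∠ ≈ 75.96°
pole (1 + j80·0.0125) = 1 + j1 → |·| ≈ 1.4142, ∠ ≈ 45.00°
pole (1 + j80·0.01) = 1 + j0.8 → |·| ≈ 1.2806, ∠ ≈ 38.66°
|G| = 0.0025 · 4.1231 / (1.4142 · 1.2806) ≈ 0.0056917
Gain = 20 log₁₀(0.0056917) ≈ -44.90 dB
∠G = (75.96°) − (45.00° + 38.66°) = -7.70°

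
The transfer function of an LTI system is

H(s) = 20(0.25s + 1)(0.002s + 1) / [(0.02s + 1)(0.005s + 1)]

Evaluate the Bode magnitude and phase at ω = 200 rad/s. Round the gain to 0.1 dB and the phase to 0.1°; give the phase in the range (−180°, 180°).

45.3 dB, -10.3°

At ω = 200 rad/s:
zero (1 + j200·0.25) = 1 + j50 → |·| ≈ 50.01, ∠ ≈ 88.85°
zero (1 + j200·0.002) = 1 + j0.4 → |·| ≈ 1.077, ∠ ≈ 21.80°
pole (1 + j200·0.02) = 1 + j4 → |·| ≈ 4.1231, ∠ ≈ 75.96°
pole (1 + j200·0.005) = 1 + j1 → |·| ≈ 1.4142, ∠ ≈ 45.00°
|H| = 20 · 50.01 · 1.077 / (4.1231 · 1.4142) ≈ 184.74
Gain = 20 log₁₀(184.74) ≈ 45.33 dB
∠H = (88.85° + 21.80°) − (75.96° + 45.00°) = -10.31°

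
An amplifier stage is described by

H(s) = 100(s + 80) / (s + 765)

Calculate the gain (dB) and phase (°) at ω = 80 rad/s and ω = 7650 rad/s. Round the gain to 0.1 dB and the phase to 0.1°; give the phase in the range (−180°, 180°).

At s = jω = j80:
zero (s+80): 80 + j80 → |·| = √(80²+80²) = √12800 ≈ 113.14, ∠ = arctan(80/80) ≈ 45.00°
pole (s+765): 765 + j80 → |·| = √(765²+80²) = √591625 ≈ 769.17, ∠ = arctan(80/765) ≈ 5.97°
|H| = 100 · 113.14 / 769.17 ≈ 14.709
Gain = 20 log₁₀(14.709) ≈ 23.35 dB
∠H = 45.00° − 5.97° = 39.03°

At s = jω = j7650:
zero (s+80): 80 + j7650 → |·| = √(80²+7650²) = √58528900 ≈ 7650.4, ∠ = arctan(7650/80) ≈ 89.40°
pole (s+765): 765 + j7650 → |·| = √(765²+7650²) = √59107725 ≈ 7688.2, ∠ = arctan(7650/765) ≈ 84.29°
|H| = 100 · 7650.4 / 7688.2 ≈ 99.508
Gain = 20 log₁₀(99.508) ≈ 39.96 dB
∠H = 89.40° − 84.29° = 5.11°

ω = 80: 23.4 dB, 39.0°; ω = 7650: 40.0 dB, 5.1°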